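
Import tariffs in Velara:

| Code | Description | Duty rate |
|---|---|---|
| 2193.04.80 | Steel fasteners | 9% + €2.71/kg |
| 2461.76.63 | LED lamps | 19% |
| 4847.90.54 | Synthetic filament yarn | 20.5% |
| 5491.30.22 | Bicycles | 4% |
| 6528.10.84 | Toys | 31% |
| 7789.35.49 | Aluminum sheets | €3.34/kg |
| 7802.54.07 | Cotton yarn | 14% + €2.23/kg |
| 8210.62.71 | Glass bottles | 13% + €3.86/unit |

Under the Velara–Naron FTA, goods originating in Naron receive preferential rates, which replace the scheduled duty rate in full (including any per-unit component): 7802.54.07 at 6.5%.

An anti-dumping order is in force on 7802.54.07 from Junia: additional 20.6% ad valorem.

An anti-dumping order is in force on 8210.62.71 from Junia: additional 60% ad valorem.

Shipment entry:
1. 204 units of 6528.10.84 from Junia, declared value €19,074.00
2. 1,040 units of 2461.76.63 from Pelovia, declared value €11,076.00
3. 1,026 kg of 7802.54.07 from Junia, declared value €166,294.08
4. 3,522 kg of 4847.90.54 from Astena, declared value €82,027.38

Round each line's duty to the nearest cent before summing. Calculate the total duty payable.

Line 1 (6528.10.84, Junia, 204 units, €19,074.00):
Base rate for 6528.10.84 is 31%.
Duty = €19,074.00 × 31% = €5,912.94.
Line 2 (2461.76.63, Pelovia, 1,040 units, €11,076.00):
Base rate for 2461.76.63 is 19%.
Duty = €11,076.00 × 19% = €2,104.44.
Line 3 (7802.54.07, Junia, 1,026 kg, €166,294.08):
Base rate for 7802.54.07 is 14% + €2.23/kg.
7802.54.07 has an FTA preferential rate, but origin Junia is not Naron; base rate stands.
Additional duty on 7802.54.07 from Junia: +20.6%. Applied ad valorem rate: 14% + 20.6% = 34.6%.
Duty = €166,294.08 × 34.6% + 1,026 × €2.23 = €59,825.73.
Line 4 (4847.90.54, Astena, 3,522 kg, €82,027.38):
Base rate for 4847.90.54 is 20.5%.
Duty = €82,027.38 × 20.5% = €16,815.61.
Total = €5,912.94 + €2,104.44 + €59,825.73 + €16,815.61 = €84,658.72.

€84,658.72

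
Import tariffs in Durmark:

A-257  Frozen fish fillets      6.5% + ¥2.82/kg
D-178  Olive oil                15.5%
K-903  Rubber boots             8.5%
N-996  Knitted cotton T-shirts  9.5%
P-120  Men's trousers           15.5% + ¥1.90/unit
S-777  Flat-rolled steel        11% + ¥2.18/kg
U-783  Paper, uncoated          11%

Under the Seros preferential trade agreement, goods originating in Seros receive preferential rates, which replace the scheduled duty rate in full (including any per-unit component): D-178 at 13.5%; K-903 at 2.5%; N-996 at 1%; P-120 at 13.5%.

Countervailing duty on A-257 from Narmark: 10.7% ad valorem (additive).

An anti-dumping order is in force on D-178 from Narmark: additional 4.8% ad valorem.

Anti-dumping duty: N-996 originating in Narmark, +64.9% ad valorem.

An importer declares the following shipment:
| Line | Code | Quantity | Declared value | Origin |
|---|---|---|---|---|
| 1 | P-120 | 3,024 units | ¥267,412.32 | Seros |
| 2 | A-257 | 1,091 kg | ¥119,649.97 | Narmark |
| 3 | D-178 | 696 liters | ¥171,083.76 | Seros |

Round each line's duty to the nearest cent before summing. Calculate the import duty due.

Line 1 (P-120, Seros, 3,024 units, ¥267,412.32):
Base rate for P-120 is 15.5% + ¥1.90/unit.
Origin Seros qualifies under the Durmark–Seros agreement and P-120 is covered: preferential rate 13.5% applies instead.
Duty = ¥267,412.32 × 13.5% = ¥36,100.66.
Line 2 (A-257, Narmark, 1,091 kg, ¥119,649.97):
Base rate for A-257 is 6.5% + ¥2.82/kg.
Additional duty on A-257 from Narmark: +10.7%. Applied ad valorem rate: 6.5% + 10.7% = 17.2%.
Duty = ¥119,649.97 × 17.2% + 1,091 × ¥2.82 = ¥23,656.41.
Line 3 (D-178, Seros, 696 liters, ¥171,083.76):
Base rate for D-178 is 15.5%.
Origin Seros qualifies under the Durmark–Seros agreement and D-178 is covered: preferential rate 13.5% applies instead.
The additional-duty order on D-178 targets Narmark, not Seros; it does not apply.
Duty = ¥171,083.76 × 13.5% = ¥23,096.31.
Total = ¥36,100.66 + ¥23,656.41 + ¥23,096.31 = ¥82,853.38.

¥82,853.38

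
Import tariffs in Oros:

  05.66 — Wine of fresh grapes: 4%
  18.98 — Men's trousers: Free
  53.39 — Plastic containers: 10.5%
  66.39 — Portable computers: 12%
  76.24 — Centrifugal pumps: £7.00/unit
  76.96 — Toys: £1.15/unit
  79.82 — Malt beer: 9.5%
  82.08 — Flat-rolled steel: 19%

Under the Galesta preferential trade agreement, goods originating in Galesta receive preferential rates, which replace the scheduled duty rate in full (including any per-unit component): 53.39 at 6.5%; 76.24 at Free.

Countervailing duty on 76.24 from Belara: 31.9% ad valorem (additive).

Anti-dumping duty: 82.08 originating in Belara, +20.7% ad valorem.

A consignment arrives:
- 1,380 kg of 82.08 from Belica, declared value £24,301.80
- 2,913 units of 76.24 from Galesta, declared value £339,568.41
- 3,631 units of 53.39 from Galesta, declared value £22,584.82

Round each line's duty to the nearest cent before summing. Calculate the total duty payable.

£6,085.35

Line 1 (82.08, Belica, 1,380 kg, £24,301.80):
Base rate for 82.08 is 19%.
The additional-duty order on 82.08 targets Belara, not Belica; it does not apply.
Duty = £24,301.80 × 19% = £4,617.34.
Line 2 (76.24, Galesta, 2,913 units, £339,568.41):
Base rate for 76.24 is £7.00/unit.
Origin Galesta qualifies under the Oros–Galesta agreement and 76.24 is covered: preferential rate Free applies instead.
The additional-duty order on 76.24 targets Belara, not Galesta; it does not apply.
Duty = £339,568.41 × 0% = £0.00.
Line 3 (53.39, Galesta, 3,631 units, £22,584.82):
Base rate for 53.39 is 10.5%.
Origin Galesta qualifies under the Oros–Galesta agreement and 53.39 is covered: preferential rate 6.5% applies instead.
Duty = £22,584.82 × 6.5% = £1,468.01.
Total = £4,617.34 + £0.00 + £1,468.01 = £6,085.35.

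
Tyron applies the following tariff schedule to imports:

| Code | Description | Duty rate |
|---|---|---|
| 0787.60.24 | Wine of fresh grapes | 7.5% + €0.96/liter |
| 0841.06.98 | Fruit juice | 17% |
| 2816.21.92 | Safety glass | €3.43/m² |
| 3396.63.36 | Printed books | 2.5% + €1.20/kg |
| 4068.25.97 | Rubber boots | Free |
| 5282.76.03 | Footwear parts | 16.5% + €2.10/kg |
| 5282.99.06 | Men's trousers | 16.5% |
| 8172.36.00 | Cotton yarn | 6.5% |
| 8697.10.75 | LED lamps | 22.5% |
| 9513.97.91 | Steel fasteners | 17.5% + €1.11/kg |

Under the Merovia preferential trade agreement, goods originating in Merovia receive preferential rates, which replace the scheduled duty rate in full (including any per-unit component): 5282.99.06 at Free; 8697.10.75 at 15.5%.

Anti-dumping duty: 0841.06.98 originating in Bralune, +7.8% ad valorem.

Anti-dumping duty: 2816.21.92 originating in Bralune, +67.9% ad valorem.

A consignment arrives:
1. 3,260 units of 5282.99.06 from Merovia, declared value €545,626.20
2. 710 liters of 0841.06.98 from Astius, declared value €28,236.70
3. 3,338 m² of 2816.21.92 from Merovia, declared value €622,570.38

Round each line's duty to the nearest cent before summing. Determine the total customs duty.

€16,249.58

Line 1 (5282.99.06, Merovia, 3,260 units, €545,626.20):
Base rate for 5282.99.06 is 16.5%.
Origin Merovia qualifies under the Tyron–Merovia agreement and 5282.99.06 is covered: preferential rate Free applies instead.
Duty = €545,626.20 × 0% = €0.00.
Line 2 (0841.06.98, Astius, 710 liters, €28,236.70):
Base rate for 0841.06.98 is 17%.
The additional-duty order on 0841.06.98 targets Bralune, not Astius; it does not apply.
Duty = €28,236.70 × 17% = €4,800.24.
Line 3 (2816.21.92, Merovia, 3,338 m², €622,570.38):
Base rate for 2816.21.92 is €3.43/m².
Origin Merovia is the FTA partner but 2816.21.92 is not on the preference list; base rate stands.
The additional-duty order on 2816.21.92 targets Bralune, not Merovia; it does not apply.
Duty = 3,338 × €3.43 = €11,449.34.
Total = €0.00 + €4,800.24 + €11,449.34 = €16,249.58.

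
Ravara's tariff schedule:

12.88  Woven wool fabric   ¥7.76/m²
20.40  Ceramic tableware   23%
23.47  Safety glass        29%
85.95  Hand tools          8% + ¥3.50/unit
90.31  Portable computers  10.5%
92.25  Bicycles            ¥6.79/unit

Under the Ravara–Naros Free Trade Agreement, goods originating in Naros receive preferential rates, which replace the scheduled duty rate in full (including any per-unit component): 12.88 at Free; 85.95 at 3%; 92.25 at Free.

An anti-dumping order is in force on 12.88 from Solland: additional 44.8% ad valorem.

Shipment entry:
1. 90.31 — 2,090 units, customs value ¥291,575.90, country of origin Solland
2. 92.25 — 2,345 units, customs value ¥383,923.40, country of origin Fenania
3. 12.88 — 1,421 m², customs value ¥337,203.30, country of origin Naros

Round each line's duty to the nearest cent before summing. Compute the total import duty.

¥46,538.02

Line 1 (90.31, Solland, 2,090 units, ¥291,575.90):
Base rate for 90.31 is 10.5%.
Duty = ¥291,575.90 × 10.5% = ¥30,615.47.
Line 2 (92.25, Fenania, 2,345 units, ¥383,923.40):
Base rate for 92.25 is ¥6.79/unit.
92.25 has an FTA preferential rate, but origin Fenania is not Naros; base rate stands.
Duty = 2,345 × ¥6.79 = ¥15,922.55.
Line 3 (12.88, Naros, 1,421 m², ¥337,203.30):
Base rate for 12.88 is ¥7.76/m².
Origin Naros qualifies under the Ravara–Naros agreement and 12.88 is covered: preferential rate Free applies instead.
The additional-duty order on 12.88 targets Solland, not Naros; it does not apply.
Duty = ¥337,203.30 × 0% = ¥0.00.
Total = ¥30,615.47 + ¥15,922.55 + ¥0.00 = ¥46,538.02.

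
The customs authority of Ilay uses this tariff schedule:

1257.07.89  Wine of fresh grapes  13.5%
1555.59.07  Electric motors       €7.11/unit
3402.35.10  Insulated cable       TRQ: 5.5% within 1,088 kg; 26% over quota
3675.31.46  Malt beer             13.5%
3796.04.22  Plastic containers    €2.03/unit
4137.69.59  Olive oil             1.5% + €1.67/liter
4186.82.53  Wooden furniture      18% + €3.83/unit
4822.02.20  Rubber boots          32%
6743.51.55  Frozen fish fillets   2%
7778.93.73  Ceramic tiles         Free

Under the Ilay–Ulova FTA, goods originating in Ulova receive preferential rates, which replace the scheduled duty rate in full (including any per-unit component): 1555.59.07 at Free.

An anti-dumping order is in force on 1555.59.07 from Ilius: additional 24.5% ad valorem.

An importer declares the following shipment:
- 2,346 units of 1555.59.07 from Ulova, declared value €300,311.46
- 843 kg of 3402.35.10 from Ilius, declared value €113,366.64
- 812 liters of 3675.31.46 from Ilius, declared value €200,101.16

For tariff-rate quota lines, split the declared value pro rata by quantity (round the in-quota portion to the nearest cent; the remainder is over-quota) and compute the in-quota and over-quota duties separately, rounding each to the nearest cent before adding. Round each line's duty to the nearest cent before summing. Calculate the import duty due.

Line 1 (1555.59.07, Ulova, 2,346 units, €300,311.46):
Base rate for 1555.59.07 is €7.11/unit.
Origin Ulova qualifies under the Ilay–Ulova agreement and 1555.59.07 is covered: preferential rate Free applies instead.
The additional-duty order on 1555.59.07 targets Ilius, not Ulova; it does not apply.
Duty = €300,311.46 × 0% = €0.00.
Line 2 (3402.35.10, Ilius, 843 kg, €113,366.64):
Code 3402.35.10 is under a tariff-rate quota (threshold 1,088 kg). Quantity 843 kg is within the quota, so the in-quota rate 5.5% applies to the full value.
Duty = €113,366.64 × 5.5% = €6,235.17.
Line 3 (3675.31.46, Ilius, 812 liters, €200,101.16):
Base rate for 3675.31.46 is 13.5%.
Duty = €200,101.16 × 13.5% = €27,013.66.
Total = €0.00 + €6,235.17 + €27,013.66 = €33,248.83.

€33,248.83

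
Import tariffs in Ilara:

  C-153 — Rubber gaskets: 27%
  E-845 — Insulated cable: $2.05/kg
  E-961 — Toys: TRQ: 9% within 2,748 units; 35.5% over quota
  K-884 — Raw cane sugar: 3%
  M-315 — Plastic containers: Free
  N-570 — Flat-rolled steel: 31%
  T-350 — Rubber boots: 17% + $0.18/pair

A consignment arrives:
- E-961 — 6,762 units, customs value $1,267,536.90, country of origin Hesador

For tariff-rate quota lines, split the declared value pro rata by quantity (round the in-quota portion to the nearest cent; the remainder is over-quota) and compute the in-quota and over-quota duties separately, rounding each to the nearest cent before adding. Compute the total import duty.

Line 1 (E-961, Hesador, 6,762 units, $1,267,536.90):
Code E-961 is under a tariff-rate quota (threshold 2,748 units). In-quota: 2,748 units at 9%; over-quota: 4,014 units at 35.5%.
Pro-rata value split: in-quota = $1,267,536.90 × 2,748/6,762 = $515,112.60; over-quota = $1,267,536.90 − $515,112.60 = $752,424.30.
In-quota duty = $515,112.60 × 9% = $46,360.13. Over-quota duty = $752,424.30 × 35.5% = $267,110.63.
Line duty = $46,360.13 + $267,110.63 = $313,470.76.

$313,470.76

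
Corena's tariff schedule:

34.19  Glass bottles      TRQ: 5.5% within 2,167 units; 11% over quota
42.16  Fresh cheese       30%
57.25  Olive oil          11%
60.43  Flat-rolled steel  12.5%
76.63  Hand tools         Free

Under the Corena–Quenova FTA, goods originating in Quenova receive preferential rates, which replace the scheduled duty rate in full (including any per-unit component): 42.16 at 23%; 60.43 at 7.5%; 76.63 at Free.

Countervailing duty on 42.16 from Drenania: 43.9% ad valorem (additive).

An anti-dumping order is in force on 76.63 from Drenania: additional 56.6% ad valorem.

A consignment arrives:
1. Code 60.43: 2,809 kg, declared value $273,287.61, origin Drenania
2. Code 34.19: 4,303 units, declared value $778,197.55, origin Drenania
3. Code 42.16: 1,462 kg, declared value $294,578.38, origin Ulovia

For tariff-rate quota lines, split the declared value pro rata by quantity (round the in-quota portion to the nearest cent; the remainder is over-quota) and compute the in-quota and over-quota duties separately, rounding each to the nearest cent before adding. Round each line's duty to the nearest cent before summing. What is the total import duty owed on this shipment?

Line 1 (60.43, Drenania, 2,809 kg, $273,287.61):
Base rate for 60.43 is 12.5%.
60.43 has an FTA preferential rate, but origin Drenania is not Quenova; base rate stands.
Duty = $273,287.61 × 12.5% = $34,160.95.
Line 2 (34.19, Drenania, 4,303 units, $778,197.55):
Code 34.19 is under a tariff-rate quota (threshold 2,167 units). In-quota: 2,167 units at 5.5%; over-quota: 2,136 units at 11%.
Pro-rata value split: in-quota = $778,197.55 × 2,167/4,303 = $391,901.95; over-quota = $778,197.55 − $391,901.95 = $386,295.60.
In-quota duty = $391,901.95 × 5.5% = $21,554.61. Over-quota duty = $386,295.60 × 11% = $42,492.52.
Line duty = $21,554.61 + $42,492.52 = $64,047.13.
Line 3 (42.16, Ulovia, 1,462 kg, $294,578.38):
Base rate for 42.16 is 30%.
42.16 has an FTA preferential rate, but origin Ulovia is not Quenova; base rate stands.
The additional-duty order on 42.16 targets Drenania, not Ulovia; it does not apply.
Duty = $294,578.38 × 30% = $88,373.51.
Total = $34,160.95 + $64,047.13 + $88,373.51 = $186,581.59.

$186,581.59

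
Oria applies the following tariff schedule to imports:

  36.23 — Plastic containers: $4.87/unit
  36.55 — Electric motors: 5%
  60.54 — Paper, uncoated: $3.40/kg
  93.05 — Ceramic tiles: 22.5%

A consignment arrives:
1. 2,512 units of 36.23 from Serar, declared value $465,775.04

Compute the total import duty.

$12,233.44

Line 1 (36.23, Serar, 2,512 units, $465,775.04):
Base rate for 36.23 is $4.87/unit.
Duty = 2,512 × $4.87 = $12,233.44.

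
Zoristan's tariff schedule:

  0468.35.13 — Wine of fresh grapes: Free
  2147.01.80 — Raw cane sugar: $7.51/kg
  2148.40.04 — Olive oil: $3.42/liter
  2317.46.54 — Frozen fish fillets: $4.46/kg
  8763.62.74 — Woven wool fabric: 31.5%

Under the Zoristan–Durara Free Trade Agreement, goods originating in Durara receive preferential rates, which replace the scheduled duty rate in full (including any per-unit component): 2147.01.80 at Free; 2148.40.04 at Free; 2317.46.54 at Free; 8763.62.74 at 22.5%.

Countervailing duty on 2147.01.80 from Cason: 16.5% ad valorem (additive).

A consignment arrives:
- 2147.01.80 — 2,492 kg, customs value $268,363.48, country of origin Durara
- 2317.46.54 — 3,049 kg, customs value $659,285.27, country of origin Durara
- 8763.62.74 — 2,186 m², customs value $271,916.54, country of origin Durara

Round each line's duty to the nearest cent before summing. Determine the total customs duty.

Line 1 (2147.01.80, Durara, 2,492 kg, $268,363.48):
Base rate for 2147.01.80 is $7.51/kg.
Origin Durara qualifies under the Zoristan–Durara agreement and 2147.01.80 is covered: preferential rate Free applies instead.
The additional-duty order on 2147.01.80 targets Cason, not Durara; it does not apply.
Duty = $268,363.48 × 0% = $0.00.
Line 2 (2317.46.54, Durara, 3,049 kg, $659,285.27):
Base rate for 2317.46.54 is $4.46/kg.
Origin Durara qualifies under the Zoristan–Durara agreement and 2317.46.54 is covered: preferential rate Free applies instead.
Duty = $659,285.27 × 0% = $0.00.
Line 3 (8763.62.74, Durara, 2,186 m², $271,916.54):
Base rate for 8763.62.74 is 31.5%.
Origin Durara qualifies under the Zoristan–Durara agreement and 8763.62.74 is covered: preferential rate 22.5% applies instead.
Duty = $271,916.54 × 22.5% = $61,181.22.
Total = $0.00 + $0.00 + $61,181.22 = $61,181.22.

$61,181.22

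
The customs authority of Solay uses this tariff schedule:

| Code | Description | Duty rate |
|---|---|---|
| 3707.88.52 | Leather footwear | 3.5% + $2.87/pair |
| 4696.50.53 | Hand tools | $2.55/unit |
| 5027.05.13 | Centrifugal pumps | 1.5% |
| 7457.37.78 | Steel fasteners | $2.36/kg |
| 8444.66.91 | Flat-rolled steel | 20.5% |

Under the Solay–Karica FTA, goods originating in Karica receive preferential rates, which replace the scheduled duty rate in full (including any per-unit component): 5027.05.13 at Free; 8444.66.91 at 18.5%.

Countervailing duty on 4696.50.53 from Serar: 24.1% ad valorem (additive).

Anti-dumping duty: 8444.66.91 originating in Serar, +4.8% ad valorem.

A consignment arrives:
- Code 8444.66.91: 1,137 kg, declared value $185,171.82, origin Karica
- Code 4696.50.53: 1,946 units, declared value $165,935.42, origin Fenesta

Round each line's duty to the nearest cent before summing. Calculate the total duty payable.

$39,219.09

Line 1 (8444.66.91, Karica, 1,137 kg, $185,171.82):
Base rate for 8444.66.91 is 20.5%.
Origin Karica qualifies under the Solay–Karica agreement and 8444.66.91 is covered: preferential rate 18.5% applies instead.
The additional-duty order on 8444.66.91 targets Serar, not Karica; it does not apply.
Duty = $185,171.82 × 18.5% = $34,256.79.
Line 2 (4696.50.53, Fenesta, 1,946 units, $165,935.42):
Base rate for 4696.50.53 is $2.55/unit.
The additional-duty order on 4696.50.53 targets Serar, not Fenesta; it does not apply.
Duty = 1,946 × $2.55 = $4,962.30.
Total = $34,256.79 + $4,962.30 = $39,219.09.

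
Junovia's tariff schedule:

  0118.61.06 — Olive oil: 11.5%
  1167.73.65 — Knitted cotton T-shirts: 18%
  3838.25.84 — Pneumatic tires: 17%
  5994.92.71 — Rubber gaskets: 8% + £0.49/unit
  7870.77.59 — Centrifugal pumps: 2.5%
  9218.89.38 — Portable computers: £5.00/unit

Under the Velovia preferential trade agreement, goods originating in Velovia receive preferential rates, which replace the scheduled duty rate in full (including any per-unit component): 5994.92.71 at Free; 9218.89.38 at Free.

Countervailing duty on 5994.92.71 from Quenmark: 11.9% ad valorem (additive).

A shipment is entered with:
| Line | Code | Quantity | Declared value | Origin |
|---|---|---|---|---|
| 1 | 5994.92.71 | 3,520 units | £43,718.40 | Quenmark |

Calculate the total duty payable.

Line 1 (5994.92.71, Quenmark, 3,520 units, £43,718.40):
Base rate for 5994.92.71 is 8% + £0.49/unit.
5994.92.71 has an FTA preferential rate, but origin Quenmark is not Velovia; base rate stands.
Additional duty on 5994.92.71 from Quenmark: +11.9%. Applied ad valorem rate: 8% + 11.9% = 19.9%.
Duty = £43,718.40 × 19.9% + 3,520 × £0.49 = £10,424.76.

£10,424.76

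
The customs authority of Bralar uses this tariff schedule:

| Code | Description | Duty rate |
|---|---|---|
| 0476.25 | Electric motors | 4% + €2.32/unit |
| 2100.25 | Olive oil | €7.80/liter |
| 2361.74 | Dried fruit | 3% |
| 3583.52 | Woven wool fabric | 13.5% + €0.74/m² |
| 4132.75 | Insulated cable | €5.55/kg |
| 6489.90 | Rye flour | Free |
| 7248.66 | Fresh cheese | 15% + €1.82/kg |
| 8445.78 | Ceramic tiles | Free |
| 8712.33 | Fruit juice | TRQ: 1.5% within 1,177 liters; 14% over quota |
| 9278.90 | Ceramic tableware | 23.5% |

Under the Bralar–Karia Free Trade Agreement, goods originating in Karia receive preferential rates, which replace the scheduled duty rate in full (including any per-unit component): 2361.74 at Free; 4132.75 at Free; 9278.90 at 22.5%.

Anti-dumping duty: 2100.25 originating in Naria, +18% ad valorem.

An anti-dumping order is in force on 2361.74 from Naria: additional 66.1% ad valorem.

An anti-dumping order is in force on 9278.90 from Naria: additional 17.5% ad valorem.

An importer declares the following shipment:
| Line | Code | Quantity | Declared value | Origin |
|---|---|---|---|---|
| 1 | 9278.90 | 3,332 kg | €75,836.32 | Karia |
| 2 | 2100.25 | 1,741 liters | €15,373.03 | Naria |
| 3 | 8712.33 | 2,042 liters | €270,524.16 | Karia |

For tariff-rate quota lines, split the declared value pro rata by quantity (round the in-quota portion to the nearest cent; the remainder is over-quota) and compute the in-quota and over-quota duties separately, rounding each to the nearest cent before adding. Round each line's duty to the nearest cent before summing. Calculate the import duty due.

€51,792.38

Line 1 (9278.90, Karia, 3,332 kg, €75,836.32):
Base rate for 9278.90 is 23.5%.
Origin Karia qualifies under the Bralar–Karia agreement and 9278.90 is covered: preferential rate 22.5% applies instead.
The additional-duty order on 9278.90 targets Naria, not Karia; it does not apply.
Duty = €75,836.32 × 22.5% = €17,063.17.
Line 2 (2100.25, Naria, 1,741 liters, €15,373.03):
Base rate for 2100.25 is €7.80/liter.
Additional duty on 2100.25 from Naria: +18% ad valorem. Applied ad valorem rate = 18%.
Duty = €15,373.03 × 18% + 1,741 × €7.80 = €16,346.95.
Line 3 (8712.33, Karia, 2,042 liters, €270,524.16):
Code 8712.33 is under a tariff-rate quota (threshold 1,177 liters). In-quota: 1,177 liters at 1.5%; over-quota: 865 liters at 14%.
Pro-rata value split: in-quota = €270,524.16 × 1,177/2,042 = €155,928.96; over-quota = €270,524.16 − €155,928.96 = €114,595.20.
In-quota duty = €155,928.96 × 1.5% = €2,338.93. Over-quota duty = €114,595.20 × 14% = €16,043.33.
Line duty = €2,338.93 + €16,043.33 = €18,382.26.
Total = €17,063.17 + €16,346.95 + €18,382.26 = €51,792.38.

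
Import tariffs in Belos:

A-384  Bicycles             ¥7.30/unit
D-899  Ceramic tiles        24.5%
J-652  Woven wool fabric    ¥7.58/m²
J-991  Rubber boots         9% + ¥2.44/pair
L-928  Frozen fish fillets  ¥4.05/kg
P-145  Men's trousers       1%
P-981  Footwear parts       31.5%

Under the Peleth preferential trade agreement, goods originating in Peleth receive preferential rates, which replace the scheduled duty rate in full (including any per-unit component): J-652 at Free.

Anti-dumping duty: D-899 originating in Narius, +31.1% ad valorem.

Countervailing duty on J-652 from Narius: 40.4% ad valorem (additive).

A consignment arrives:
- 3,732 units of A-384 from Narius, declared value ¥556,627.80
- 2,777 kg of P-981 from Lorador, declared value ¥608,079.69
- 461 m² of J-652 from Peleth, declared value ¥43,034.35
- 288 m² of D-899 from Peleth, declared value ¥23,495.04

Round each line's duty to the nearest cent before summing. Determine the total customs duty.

¥224,544.98

Line 1 (A-384, Narius, 3,732 units, ¥556,627.80):
Base rate for A-384 is ¥7.30/unit.
Duty = 3,732 × ¥7.30 = ¥27,243.60.
Line 2 (P-981, Lorador, 2,777 kg, ¥608,079.69):
Base rate for P-981 is 31.5%.
Duty = ¥608,079.69 × 31.5% = ¥191,545.10.
Line 3 (J-652, Peleth, 461 m², ¥43,034.35):
Base rate for J-652 is ¥7.58/m².
Origin Peleth qualifies under the Belos–Peleth agreement and J-652 is covered: preferential rate Free applies instead.
The additional-duty order on J-652 targets Narius, not Peleth; it does not apply.
Duty = ¥43,034.35 × 0% = ¥0.00.
Line 4 (D-899, Peleth, 288 m², ¥23,495.04):
Base rate for D-899 is 24.5%.
Origin Peleth is the FTA partner but D-899 is not on the preference list; base rate stands.
The additional-duty order on D-899 targets Narius, not Peleth; it does not apply.
Duty = ¥23,495.04 × 24.5% = ¥5,756.28.
Total = ¥27,243.60 + ¥191,545.10 + ¥0.00 + ¥5,756.28 = ¥224,544.98.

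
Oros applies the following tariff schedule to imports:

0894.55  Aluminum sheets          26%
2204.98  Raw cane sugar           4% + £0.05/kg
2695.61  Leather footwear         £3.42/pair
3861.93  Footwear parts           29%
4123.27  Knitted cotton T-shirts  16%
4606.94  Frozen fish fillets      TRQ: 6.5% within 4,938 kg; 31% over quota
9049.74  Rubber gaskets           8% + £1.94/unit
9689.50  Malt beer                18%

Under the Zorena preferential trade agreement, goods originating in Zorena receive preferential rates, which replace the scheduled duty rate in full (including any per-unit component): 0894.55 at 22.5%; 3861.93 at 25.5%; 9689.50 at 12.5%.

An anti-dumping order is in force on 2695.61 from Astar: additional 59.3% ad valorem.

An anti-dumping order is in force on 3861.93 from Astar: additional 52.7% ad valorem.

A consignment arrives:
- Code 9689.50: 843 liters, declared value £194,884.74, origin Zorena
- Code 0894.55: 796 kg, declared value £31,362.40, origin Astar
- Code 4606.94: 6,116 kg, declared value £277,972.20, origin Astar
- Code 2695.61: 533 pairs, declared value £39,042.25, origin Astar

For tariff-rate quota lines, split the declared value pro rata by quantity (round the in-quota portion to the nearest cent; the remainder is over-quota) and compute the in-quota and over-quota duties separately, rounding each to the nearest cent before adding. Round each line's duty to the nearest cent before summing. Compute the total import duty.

£88,675.24

Line 1 (9689.50, Zorena, 843 liters, £194,884.74):
Base rate for 9689.50 is 18%.
Origin Zorena qualifies under the Oros–Zorena agreement and 9689.50 is covered: preferential rate 12.5% applies instead.
Duty = £194,884.74 × 12.5% = £24,360.59.
Line 2 (0894.55, Astar, 796 kg, £31,362.40):
Base rate for 0894.55 is 26%.
0894.55 has an FTA preferential rate, but origin Astar is not Zorena; base rate stands.
Duty = £31,362.40 × 26% = £8,154.22.
Line 3 (4606.94, Astar, 6,116 kg, £277,972.20):
Code 4606.94 is under a tariff-rate quota (threshold 4,938 kg). In-quota: 4,938 kg at 6.5%; over-quota: 1,178 kg at 31%.
Pro-rata value split: in-quota = £277,972.20 × 4,938/6,116 = £224,432.10; over-quota = £277,972.20 − £224,432.10 = £53,540.10.
In-quota duty = £224,432.10 × 6.5% = £14,588.09. Over-quota duty = £53,540.10 × 31% = £16,597.43.
Line duty = £14,588.09 + £16,597.43 = £31,185.52.
Line 4 (2695.61, Astar, 533 pairs, £39,042.25):
Base rate for 2695.61 is £3.42/pair.
Additional duty on 2695.61 from Astar: +59.3% ad valorem. Applied ad valorem rate = 59.3%.
Duty = £39,042.25 × 59.3% + 533 × £3.42 = £24,974.91.
Total = £24,360.59 + £8,154.22 + £31,185.52 + £24,974.91 = £88,675.24.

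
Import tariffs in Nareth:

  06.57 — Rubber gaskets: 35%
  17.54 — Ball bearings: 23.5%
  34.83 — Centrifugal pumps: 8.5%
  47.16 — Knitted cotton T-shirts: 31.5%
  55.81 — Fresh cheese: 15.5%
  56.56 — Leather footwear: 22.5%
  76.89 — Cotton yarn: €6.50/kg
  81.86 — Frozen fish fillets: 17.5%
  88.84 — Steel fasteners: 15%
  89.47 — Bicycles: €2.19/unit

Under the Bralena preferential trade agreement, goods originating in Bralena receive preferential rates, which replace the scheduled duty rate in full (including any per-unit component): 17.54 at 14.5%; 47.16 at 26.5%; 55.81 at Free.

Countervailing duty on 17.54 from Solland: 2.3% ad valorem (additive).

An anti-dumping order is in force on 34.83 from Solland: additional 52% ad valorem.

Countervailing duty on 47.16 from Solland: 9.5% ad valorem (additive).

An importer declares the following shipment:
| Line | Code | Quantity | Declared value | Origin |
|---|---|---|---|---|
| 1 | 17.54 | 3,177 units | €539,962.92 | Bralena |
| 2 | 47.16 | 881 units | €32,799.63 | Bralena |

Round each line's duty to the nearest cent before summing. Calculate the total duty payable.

Line 1 (17.54, Bralena, 3,177 units, €539,962.92):
Base rate for 17.54 is 23.5%.
Origin Bralena qualifies under the Nareth–Bralena agreement and 17.54 is covered: preferential rate 14.5% applies instead.
The additional-duty order on 17.54 targets Solland, not Bralena; it does not apply.
Duty = €539,962.92 × 14.5% = €78,294.62.
Line 2 (47.16, Bralena, 881 units, €32,799.63):
Base rate for 47.16 is 31.5%.
Origin Bralena qualifies under the Nareth–Bralena agreement and 47.16 is covered: preferential rate 26.5% applies instead.
The additional-duty order on 47.16 targets Solland, not Bralena; it does not apply.
Duty = €32,799.63 × 26.5% = €8,691.90.
Total = €78,294.62 + €8,691.90 = €86,986.52.

€86,986.52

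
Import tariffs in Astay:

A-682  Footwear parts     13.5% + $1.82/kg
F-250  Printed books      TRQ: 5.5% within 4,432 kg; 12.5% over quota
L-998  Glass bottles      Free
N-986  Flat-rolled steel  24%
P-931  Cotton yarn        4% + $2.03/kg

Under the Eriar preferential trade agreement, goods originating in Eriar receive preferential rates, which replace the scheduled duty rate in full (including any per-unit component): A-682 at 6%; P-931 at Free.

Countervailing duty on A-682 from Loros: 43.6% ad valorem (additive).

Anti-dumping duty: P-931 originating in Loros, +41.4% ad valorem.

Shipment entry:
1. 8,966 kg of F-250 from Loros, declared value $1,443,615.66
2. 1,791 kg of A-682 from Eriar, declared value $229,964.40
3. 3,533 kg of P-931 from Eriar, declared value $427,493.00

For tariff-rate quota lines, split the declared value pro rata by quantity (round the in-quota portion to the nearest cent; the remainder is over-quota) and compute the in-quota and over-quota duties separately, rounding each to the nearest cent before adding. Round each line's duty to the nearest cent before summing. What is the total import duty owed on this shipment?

Line 1 (F-250, Loros, 8,966 kg, $1,443,615.66):
Code F-250 is under a tariff-rate quota (threshold 4,432 kg). In-quota: 4,432 kg at 5.5%; over-quota: 4,534 kg at 12.5%.
Pro-rata value split: in-quota = $1,443,615.66 × 4,432/8,966 = $713,596.32; over-quota = $1,443,615.66 − $713,596.32 = $730,019.34.
In-quota duty = $713,596.32 × 5.5% = $39,247.80. Over-quota duty = $730,019.34 × 12.5% = $91,252.42.
Line duty = $39,247.80 + $91,252.42 = $130,500.22.
Line 2 (A-682, Eriar, 1,791 kg, $229,964.40):
Base rate for A-682 is 13.5% + $1.82/kg.
Origin Eriar qualifies under the Astay–Eriar agreement and A-682 is covered: preferential rate 6% applies instead.
The additional-duty order on A-682 targets Loros, not Eriar; it does not apply.
Duty = $229,964.40 × 6% = $13,797.86.
Line 3 (P-931, Eriar, 3,533 kg, $427,493.00):
Base rate for P-931 is 4% + $2.03/kg.
Origin Eriar qualifies under the Astay–Eriar agreement and P-931 is covered: preferential rate Free applies instead.
The additional-duty order on P-931 targets Loros, not Eriar; it does not apply.
Duty = $427,493.00 × 0% = $0.00.
Total = $130,500.22 + $13,797.86 + $0.00 = $144,298.08.

$144,298.08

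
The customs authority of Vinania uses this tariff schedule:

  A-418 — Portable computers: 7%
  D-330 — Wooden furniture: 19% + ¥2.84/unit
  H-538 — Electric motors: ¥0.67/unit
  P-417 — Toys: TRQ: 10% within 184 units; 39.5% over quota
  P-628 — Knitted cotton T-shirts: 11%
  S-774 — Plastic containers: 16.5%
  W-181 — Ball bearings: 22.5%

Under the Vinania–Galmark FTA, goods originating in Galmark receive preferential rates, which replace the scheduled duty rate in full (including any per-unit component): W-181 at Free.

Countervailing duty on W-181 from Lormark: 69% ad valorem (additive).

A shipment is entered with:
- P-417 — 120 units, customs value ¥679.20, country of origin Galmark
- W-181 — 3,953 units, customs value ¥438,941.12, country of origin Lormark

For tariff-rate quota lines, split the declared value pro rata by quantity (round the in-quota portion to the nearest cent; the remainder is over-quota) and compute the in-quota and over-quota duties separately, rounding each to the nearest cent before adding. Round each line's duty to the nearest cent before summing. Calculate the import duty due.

¥401,699.04

Line 1 (P-417, Galmark, 120 units, ¥679.20):
Code P-417 is under a tariff-rate quota (threshold 184 units). Quantity 120 units is within the quota, so the in-quota rate 10% applies to the full value.
Duty = ¥679.20 × 10% = ¥67.92.
Line 2 (W-181, Lormark, 3,953 units, ¥438,941.12):
Base rate for W-181 is 22.5%.
W-181 has an FTA preferential rate, but origin Lormark is not Galmark; base rate stands.
Additional duty on W-181 from Lormark: +69%. Applied ad valorem rate: 22.5% + 69% = 91.5%.
Duty = ¥438,941.12 × 91.5% = ¥401,631.12.
Total = ¥67.92 + ¥401,631.12 = ¥401,699.04.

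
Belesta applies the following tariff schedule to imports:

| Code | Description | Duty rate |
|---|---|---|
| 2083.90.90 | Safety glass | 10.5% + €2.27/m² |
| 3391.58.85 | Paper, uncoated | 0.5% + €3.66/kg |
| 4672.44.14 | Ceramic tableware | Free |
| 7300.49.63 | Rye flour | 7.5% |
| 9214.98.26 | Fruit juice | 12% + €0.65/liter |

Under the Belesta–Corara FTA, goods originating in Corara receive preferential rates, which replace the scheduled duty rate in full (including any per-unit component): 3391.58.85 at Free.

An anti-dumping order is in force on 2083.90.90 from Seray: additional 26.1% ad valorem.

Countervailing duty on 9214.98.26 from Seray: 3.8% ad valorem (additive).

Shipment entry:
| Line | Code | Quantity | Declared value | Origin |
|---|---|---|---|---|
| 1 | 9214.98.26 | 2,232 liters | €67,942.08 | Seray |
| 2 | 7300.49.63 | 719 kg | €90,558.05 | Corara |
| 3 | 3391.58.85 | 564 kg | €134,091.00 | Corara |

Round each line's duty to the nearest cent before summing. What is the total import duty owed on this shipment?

€18,977.50

Line 1 (9214.98.26, Seray, 2,232 liters, €67,942.08):
Base rate for 9214.98.26 is 12% + €0.65/liter.
Additional duty on 9214.98.26 from Seray: +3.8%. Applied ad valorem rate: 12% + 3.8% = 15.8%.
Duty = €67,942.08 × 15.8% + 2,232 × €0.65 = €12,185.65.
Line 2 (7300.49.63, Corara, 719 kg, €90,558.05):
Base rate for 7300.49.63 is 7.5%.
Origin Corara is the FTA partner but 7300.49.63 is not on the preference list; base rate stands.
Duty = €90,558.05 × 7.5% = €6,791.85.
Line 3 (3391.58.85, Corara, 564 kg, €134,091.00):
Base rate for 3391.58.85 is 0.5% + €3.66/kg.
Origin Corara qualifies under the Belesta–Corara agreement and 3391.58.85 is covered: preferential rate Free applies instead.
Duty = €134,091.00 × 0% = €0.00.
Total = €12,185.65 + €6,791.85 + €0.00 = €18,977.50.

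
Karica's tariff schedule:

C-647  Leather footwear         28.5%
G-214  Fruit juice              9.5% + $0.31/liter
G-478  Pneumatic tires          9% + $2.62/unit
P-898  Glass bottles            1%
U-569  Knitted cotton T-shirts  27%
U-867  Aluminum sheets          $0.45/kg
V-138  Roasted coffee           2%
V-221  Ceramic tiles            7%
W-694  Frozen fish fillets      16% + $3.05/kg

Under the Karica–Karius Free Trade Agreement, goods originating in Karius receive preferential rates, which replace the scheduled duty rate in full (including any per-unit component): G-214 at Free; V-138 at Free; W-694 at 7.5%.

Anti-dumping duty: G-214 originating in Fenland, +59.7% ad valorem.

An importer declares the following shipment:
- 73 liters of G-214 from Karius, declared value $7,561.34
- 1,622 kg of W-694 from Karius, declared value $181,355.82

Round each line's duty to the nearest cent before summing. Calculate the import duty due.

Line 1 (G-214, Karius, 73 liters, $7,561.34):
Base rate for G-214 is 9.5% + $0.31/liter.
Origin Karius qualifies under the Karica–Karius agreement and G-214 is covered: preferential rate Free applies instead.
The additional-duty order on G-214 targets Fenland, not Karius; it does not apply.
Duty = $7,561.34 × 0% = $0.00.
Line 2 (W-694, Karius, 1,622 kg, $181,355.82):
Base rate for W-694 is 16% + $3.05/kg.
Origin Karius qualifies under the Karica–Karius agreement and W-694 is covered: preferential rate 7.5% applies instead.
Duty = $181,355.82 × 7.5% = $13,601.69.
Total = $0.00 + $13,601.69 = $13,601.69.

$13,601.69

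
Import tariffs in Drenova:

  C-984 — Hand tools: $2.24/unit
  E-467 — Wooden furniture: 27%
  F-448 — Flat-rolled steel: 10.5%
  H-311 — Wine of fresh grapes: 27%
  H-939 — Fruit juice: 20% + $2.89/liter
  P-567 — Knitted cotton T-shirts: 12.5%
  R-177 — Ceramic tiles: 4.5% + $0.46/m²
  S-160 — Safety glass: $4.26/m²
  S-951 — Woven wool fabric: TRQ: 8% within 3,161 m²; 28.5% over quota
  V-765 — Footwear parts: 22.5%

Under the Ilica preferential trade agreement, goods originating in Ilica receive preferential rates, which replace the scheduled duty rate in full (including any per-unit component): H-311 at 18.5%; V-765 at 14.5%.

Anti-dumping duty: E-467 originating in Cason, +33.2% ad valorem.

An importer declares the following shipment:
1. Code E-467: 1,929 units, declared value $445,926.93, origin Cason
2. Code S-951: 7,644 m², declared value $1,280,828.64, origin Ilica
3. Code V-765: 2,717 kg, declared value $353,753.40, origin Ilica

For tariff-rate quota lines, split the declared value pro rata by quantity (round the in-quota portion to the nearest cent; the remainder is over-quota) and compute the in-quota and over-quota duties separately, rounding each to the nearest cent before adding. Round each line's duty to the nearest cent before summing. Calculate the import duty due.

Line 1 (E-467, Cason, 1,929 units, $445,926.93):
Base rate for E-467 is 27%.
Additional duty on E-467 from Cason: +33.2%. Applied ad valorem rate: 27% + 33.2% = 60.2%.
Duty = $445,926.93 × 60.2% = $268,448.01.
Line 2 (S-951, Ilica, 7,644 m², $1,280,828.64):
Code S-951 is under a tariff-rate quota (threshold 3,161 m²). In-quota: 3,161 m² at 8%; over-quota: 4,483 m² at 28.5%.
Pro-rata value split: in-quota = $1,280,828.64 × 3,161/7,644 = $529,657.16; over-quota = $1,280,828.64 − $529,657.16 = $751,171.48.
In-quota duty = $529,657.16 × 8% = $42,372.57. Over-quota duty = $751,171.48 × 28.5% = $214,083.87.
Line duty = $42,372.57 + $214,083.87 = $256,456.44.
Line 3 (V-765, Ilica, 2,717 kg, $353,753.40):
Base rate for V-765 is 22.5%.
Origin Ilica qualifies under the Drenova–Ilica agreement and V-765 is covered: preferential rate 14.5% applies instead.
Duty = $353,753.40 × 14.5% = $51,294.24.
Total = $268,448.01 + $256,456.44 + $51,294.24 = $576,198.69.

$576,198.69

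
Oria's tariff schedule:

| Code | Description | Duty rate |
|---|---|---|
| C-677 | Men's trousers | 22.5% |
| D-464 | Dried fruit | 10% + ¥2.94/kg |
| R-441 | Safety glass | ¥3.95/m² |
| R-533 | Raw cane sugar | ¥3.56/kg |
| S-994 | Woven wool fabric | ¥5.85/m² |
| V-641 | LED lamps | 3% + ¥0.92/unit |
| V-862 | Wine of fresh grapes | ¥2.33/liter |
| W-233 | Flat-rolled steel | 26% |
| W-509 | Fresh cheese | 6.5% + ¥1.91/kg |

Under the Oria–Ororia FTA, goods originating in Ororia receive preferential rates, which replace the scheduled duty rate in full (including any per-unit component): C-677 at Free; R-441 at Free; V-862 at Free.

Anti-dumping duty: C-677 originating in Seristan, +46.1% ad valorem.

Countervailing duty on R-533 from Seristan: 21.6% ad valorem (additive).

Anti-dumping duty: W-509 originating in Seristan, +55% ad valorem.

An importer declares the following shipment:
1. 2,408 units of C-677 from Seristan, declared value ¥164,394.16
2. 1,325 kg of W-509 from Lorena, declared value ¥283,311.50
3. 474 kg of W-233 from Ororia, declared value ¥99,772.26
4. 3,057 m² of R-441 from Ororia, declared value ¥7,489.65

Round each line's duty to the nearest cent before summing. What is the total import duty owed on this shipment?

Line 1 (C-677, Seristan, 2,408 units, ¥164,394.16):
Base rate for C-677 is 22.5%.
C-677 has an FTA preferential rate, but origin Seristan is not Ororia; base rate stands.
Additional duty on C-677 from Seristan: +46.1%. Applied ad valorem rate: 22.5% + 46.1% = 68.6%.
Duty = ¥164,394.16 × 68.6% = ¥112,774.39.
Line 2 (W-509, Lorena, 1,325 kg, ¥283,311.50):
Base rate for W-509 is 6.5% + ¥1.91/kg.
The additional-duty order on W-509 targets Seristan, not Lorena; it does not apply.
Duty = ¥283,311.50 × 6.5% + 1,325 × ¥1.91 = ¥20,946.00.
Line 3 (W-233, Ororia, 474 kg, ¥99,772.26):
Base rate for W-233 is 26%.
Origin Ororia is the FTA partner but W-233 is not on the preference list; base rate stands.
Duty = ¥99,772.26 × 26% = ¥25,940.79.
Line 4 (R-441, Ororia, 3,057 m², ¥7,489.65):
Base rate for R-441 is ¥3.95/m².
Origin Ororia qualifies under the Oria–Ororia agreement and R-441 is covered: preferential rate Free applies instead.
Duty = ¥7,489.65 × 0% = ¥0.00.
Total = ¥112,774.39 + ¥20,946.00 + ¥25,940.79 + ¥0.00 = ¥159,661.18.

¥159,661.18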